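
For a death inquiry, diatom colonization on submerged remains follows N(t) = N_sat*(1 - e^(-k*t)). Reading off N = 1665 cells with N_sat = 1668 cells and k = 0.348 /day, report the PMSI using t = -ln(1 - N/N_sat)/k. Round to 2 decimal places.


PMSI from diatom colonization curve:
N / N_sat = 1665 / 1668 = 0.998201
1 - N/N_sat = 0.001799
ln(1 - N/N_sat) = -6.320524
t = -ln(1 - N/N_sat) / k = -(-6.320524) / 0.348 = 18.16 days

18.16


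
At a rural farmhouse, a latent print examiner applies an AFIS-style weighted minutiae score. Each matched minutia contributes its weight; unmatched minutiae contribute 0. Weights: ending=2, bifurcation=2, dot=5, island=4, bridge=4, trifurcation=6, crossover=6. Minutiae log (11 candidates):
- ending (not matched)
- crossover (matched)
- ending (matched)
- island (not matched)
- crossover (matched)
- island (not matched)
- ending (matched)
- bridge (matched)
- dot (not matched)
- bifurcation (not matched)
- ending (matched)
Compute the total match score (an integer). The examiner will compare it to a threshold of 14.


Weighted minutiae match score:
  ending: not matched, +0
  crossover: matched, +6 (running total 6)
  ending: matched, +2 (running total 8)
  island: not matched, +0
  crossover: matched, +6 (running total 14)
  island: not matched, +0
  ending: matched, +2 (running total 16)
  bridge: matched, +4 (running total 20)
  dot: not matched, +0
  bifurcation: not matched, +0
  ending: matched, +2 (running total 22)
Total score = 22
Threshold = 14; verdict = identification

22


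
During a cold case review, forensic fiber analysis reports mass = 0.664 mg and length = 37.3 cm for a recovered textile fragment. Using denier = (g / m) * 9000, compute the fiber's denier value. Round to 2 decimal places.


Denier calculation:
Mass in grams = 0.664 mg / 1000 = 0.000664 g
Length in meters = 37.3 cm / 100 = 0.373 m
Linear density = mass / length = 0.000664 / 0.373 = 0.00178016 g/m
Denier = (g/m) * 9000 = 0.00178016 * 9000 = 16.02

16.02


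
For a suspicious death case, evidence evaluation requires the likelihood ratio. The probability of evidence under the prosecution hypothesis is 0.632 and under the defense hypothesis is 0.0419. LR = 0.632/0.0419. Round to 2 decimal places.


Likelihood ratio calculation:
LR = P(E|Hp) / P(E|Hd)
LR = 0.632 / 0.0419
LR = 15.08

15.08


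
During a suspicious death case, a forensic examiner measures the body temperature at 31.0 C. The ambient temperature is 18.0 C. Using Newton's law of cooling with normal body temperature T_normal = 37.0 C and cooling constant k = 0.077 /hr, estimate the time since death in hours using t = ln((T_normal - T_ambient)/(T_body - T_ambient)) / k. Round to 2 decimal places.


Using Newton's law of cooling:
t = ln((T_normal - T_ambient) / (T_body - T_ambient)) / k
T_normal - T_ambient = 19.0
T_body - T_ambient = 13.0
Ratio = 1.461538
ln(ratio) = 0.379489
t = 0.379489 / 0.077 = 4.93 hours

4.93


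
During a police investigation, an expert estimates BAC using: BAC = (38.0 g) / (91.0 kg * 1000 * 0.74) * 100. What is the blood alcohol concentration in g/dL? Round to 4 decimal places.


Applying the Widmark formula:
BAC = (dose_g / (body_wt * 1000 * r)) * 100
Denominator = 91.0 * 1000 * 0.74 = 67340
BAC = (38.0 / 67340) * 100
BAC = 0.0564 g/dL

0.0564


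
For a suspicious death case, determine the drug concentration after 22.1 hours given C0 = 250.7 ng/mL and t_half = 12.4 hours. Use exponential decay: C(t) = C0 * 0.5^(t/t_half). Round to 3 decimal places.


Drug concentration decay:
Number of half-lives = t / t_half = 22.1 / 12.4 = 1.782258
Decay factor = 0.5^1.782258 = 0.29072801
C(t) = 250.7 * 0.29072801 = 72.886 ng/mL

72.886


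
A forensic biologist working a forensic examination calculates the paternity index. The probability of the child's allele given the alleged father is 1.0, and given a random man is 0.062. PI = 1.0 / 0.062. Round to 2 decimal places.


Paternity Index calculation:
PI = P(allele|father) / P(allele|random)
PI = 1.0 / 0.062
PI = 16.13

16.13


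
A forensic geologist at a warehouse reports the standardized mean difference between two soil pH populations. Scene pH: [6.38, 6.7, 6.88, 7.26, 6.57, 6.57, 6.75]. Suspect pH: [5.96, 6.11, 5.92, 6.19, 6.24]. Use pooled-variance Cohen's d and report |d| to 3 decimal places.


Pooled-variance Cohen's d for soil pH comparison:
Scene mean = 47.11 / 7 = 6.73
Suspect mean = 30.42 / 5 = 6.084
Scene sample variance s_s^2 = 0.079733
Suspect sample variance s_c^2 = 0.01963
Pooled variance = ((n_s-1)*s_s^2 + (n_c-1)*s_c^2) / (n_s + n_c - 2) = 0.055692
Pooled SD = sqrt(0.055692) = 0.235992
Mean difference = 0.646
|d| = |0.646| / 0.235992 = 2.737

2.737


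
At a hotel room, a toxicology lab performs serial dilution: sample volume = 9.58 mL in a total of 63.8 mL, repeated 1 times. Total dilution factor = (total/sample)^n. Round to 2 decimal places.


Dilution factor calculation:
Single dilution = V_total / V_sample = 63.8 / 9.58 ≈ 6.659708
Number of dilutions = 1
Total DF = (63.8 / 9.58)^1 (full precision, rounded at the end) = 6.66

6.66


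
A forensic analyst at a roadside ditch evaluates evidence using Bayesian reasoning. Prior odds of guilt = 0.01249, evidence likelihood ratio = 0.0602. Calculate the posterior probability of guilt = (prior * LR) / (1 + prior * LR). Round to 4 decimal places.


Bayesian evidence evaluation:
Posterior odds = prior_odds * LR = 0.01249 * 0.0602 = 0.000751898
Posterior probability = posterior_odds / (1 + posterior_odds)
= 0.000751898 / (1 + 0.000751898)
= 0.000751898 / 1.000751898
= 0.0008

0.0008


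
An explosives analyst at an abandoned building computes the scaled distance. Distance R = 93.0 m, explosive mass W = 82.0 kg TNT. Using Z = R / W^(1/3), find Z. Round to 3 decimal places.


Scaled distance calculation:
W^(1/3) = 82.0^(1/3) = 4.344481
Z = R / W^(1/3) = 93.0 / 4.344481
Z = 21.406 m/kg^(1/3)

21.406


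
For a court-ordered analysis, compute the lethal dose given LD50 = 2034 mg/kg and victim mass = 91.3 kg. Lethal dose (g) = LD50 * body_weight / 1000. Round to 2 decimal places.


Lethal dose calculation:
Lethal dose = LD50 * body_weight / 1000
= 2034 * 91.3 / 1000
= 185704.2 / 1000
= 185.70 g

185.70


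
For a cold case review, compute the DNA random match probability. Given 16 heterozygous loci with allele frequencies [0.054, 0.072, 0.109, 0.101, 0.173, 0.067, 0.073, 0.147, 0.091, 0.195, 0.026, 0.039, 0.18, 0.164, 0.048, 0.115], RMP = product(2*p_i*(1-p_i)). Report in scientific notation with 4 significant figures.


Computing RMP for 16 loci:
Locus 1: 2 * 0.054 * 0.946 = 0.102168
Locus 2: 2 * 0.072 * 0.928 = 0.133632
Locus 3: 2 * 0.109 * 0.891 = 0.194238
Locus 4: 2 * 0.101 * 0.899 = 0.181598
Locus 5: 2 * 0.173 * 0.827 = 0.286142
Locus 6: 2 * 0.067 * 0.933 = 0.125022
Locus 7: 2 * 0.073 * 0.927 = 0.135342
Locus 8: 2 * 0.147 * 0.853 = 0.250782
Locus 9: 2 * 0.091 * 0.909 = 0.165438
Locus 10: 2 * 0.195 * 0.805 = 0.31395
Locus 11: 2 * 0.026 * 0.974 = 0.050648
Locus 12: 2 * 0.039 * 0.961 = 0.074958
Locus 13: 2 * 0.18 * 0.82 = 0.2952
Locus 14: 2 * 0.164 * 0.836 = 0.274208
Locus 15: 2 * 0.048 * 0.952 = 0.091392
Locus 16: 2 * 0.115 * 0.885 = 0.20355
RMP = 1.736e-13

1.736e-13


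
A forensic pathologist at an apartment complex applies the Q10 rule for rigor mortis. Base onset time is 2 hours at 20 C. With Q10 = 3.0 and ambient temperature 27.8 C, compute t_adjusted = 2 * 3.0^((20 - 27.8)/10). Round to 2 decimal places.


Rigor mortis time adjustment:
Exponent = (T_ref - T_actual) / 10 = (20 - 27.8) / 10 = -0.78
Q10 factor = 3.0^-0.78 = 0.42447
t_adjusted = 2 * 0.42447 = 0.85 hours

0.85


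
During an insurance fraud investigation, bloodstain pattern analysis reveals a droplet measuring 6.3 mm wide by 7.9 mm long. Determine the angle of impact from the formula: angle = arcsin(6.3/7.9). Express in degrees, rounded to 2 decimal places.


Blood spatter impact angle calculation:
width / length = 6.3 / 7.9 = 0.797468
angle = arcsin(0.797468)
angle = 52.89 degrees

52.89


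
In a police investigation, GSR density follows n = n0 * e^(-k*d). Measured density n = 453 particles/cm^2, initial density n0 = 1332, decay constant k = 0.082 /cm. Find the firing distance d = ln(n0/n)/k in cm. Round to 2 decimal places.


GSR distance calculation:
n0/n = 1332 / 453 = 2.940397
ln(n0/n) = 1.078545
d = 1.078545 / 0.082 = 13.15 cm

13.15


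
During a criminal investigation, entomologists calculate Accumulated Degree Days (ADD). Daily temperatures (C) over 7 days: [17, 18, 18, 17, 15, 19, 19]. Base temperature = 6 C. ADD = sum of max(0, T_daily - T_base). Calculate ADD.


Computing ADD day by day:
Day 1: max(0, 17 - 6) = 11
Day 2: max(0, 18 - 6) = 12
Day 3: max(0, 18 - 6) = 12
Day 4: max(0, 17 - 6) = 11
Day 5: max(0, 15 - 6) = 9
Day 6: max(0, 19 - 6) = 13
Day 7: max(0, 19 - 6) = 13
Total ADD = 81

81


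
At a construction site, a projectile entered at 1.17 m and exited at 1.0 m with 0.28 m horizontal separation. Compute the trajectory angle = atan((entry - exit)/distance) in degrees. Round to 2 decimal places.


Bullet trajectory angle:
Height difference = 1.17 - 1.0 = 0.17 m
angle = atan(0.17 / 0.28)
angle = atan(0.607143)
angle = 31.26 degrees

31.26


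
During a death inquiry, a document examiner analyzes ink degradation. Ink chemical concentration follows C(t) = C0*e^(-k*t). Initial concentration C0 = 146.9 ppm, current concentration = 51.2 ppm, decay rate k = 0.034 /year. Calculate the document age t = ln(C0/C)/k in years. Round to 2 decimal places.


Document age estimation:
C0/C = 146.9 / 51.2 = 2.869141
ln(C0/C) = 1.054013
t = 1.054013 / 0.034 = 31.00 years

31.00


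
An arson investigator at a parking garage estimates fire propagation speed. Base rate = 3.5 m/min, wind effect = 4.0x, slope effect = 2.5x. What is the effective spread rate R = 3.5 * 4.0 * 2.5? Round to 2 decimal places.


Fire spread rate calculation:
R = R0 * wind_factor * slope_factor
= 3.5 * 4.0 * 2.5
= 14 * 2.5
= 35.00 m/min

35.00


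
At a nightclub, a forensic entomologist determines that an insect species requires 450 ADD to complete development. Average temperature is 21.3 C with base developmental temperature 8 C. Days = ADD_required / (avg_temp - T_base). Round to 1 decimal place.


Insect development time:
Effective temperature = avg_temp - T_base = 21.3 - 8 = 13.3 C
Days = ADD / effective_temp = 450 / 13.3 = 33.8 days

33.8


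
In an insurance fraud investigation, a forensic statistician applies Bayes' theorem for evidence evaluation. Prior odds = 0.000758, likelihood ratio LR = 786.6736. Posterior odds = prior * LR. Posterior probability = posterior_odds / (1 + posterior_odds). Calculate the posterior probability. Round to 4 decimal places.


Bayesian evidence evaluation:
Posterior odds = prior_odds * LR = 0.000758 * 786.6736 = 0.5962986
Posterior probability = posterior_odds / (1 + posterior_odds)
= 0.5962986 / (1 + 0.5962986)
= 0.5962986 / 1.5962986
= 0.3736

0.3736


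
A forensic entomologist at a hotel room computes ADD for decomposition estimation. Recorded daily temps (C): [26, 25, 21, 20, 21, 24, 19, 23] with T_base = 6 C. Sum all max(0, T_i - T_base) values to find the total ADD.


Computing ADD day by day:
Day 1: max(0, 26 - 6) = 20
Day 2: max(0, 25 - 6) = 19
Day 3: max(0, 21 - 6) = 15
Day 4: max(0, 20 - 6) = 14
Day 5: max(0, 21 - 6) = 15
Day 6: max(0, 24 - 6) = 18
Day 7: max(0, 19 - 6) = 13
Day 8: max(0, 23 - 6) = 17
Total ADD = 131

131


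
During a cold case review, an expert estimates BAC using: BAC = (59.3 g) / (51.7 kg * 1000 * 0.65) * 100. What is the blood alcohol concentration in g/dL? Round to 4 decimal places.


Applying the Widmark formula:
BAC = (dose_g / (body_wt * 1000 * r)) * 100
Denominator = 51.7 * 1000 * 0.65 = 33605
BAC = (59.3 / 33605) * 100
BAC = 0.1765 g/dL

0.1765


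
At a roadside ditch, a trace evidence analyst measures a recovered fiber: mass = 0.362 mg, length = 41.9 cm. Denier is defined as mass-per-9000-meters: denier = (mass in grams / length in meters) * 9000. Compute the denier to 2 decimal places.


Denier calculation:
Mass in grams = 0.362 mg / 1000 = 0.000362 g
Length in meters = 41.9 cm / 100 = 0.419 m
Linear density = mass / length = 0.000362 / 0.419 = 0.00086396 g/m
Denier = (g/m) * 9000 = 0.00086396 * 9000 = 7.78

7.78


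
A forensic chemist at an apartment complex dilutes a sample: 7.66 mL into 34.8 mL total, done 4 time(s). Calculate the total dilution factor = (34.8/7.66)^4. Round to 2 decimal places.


Dilution factor calculation:
Single dilution = V_total / V_sample = 34.8 / 7.66 ≈ 4.543081
Number of dilutions = 4
Total DF = (34.8 / 7.66)^4 (full precision, rounded at the end) = 425.99

425.99


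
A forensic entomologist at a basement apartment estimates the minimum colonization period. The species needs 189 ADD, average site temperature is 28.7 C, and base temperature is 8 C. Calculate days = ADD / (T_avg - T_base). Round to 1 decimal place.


Insect development time:
Effective temperature = avg_temp - T_base = 28.7 - 8 = 20.7 C
Days = ADD / effective_temp = 189 / 20.7 = 9.1 days

9.1


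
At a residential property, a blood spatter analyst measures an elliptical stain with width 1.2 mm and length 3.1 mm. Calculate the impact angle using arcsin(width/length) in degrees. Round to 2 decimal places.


Blood spatter impact angle calculation:
width / length = 1.2 / 3.1 = 0.387097
angle = arcsin(0.387097)
angle = 22.77 degrees

22.77


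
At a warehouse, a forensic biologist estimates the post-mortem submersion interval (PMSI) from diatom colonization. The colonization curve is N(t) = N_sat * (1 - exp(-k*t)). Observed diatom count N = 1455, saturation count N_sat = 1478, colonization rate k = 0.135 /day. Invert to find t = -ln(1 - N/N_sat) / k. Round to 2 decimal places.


PMSI from diatom colonization curve:
N / N_sat = 1455 / 1478 = 0.984438
1 - N/N_sat = 0.015562
ln(1 - N/N_sat) = -4.162923
t = -ln(1 - N/N_sat) / k = -(-4.162923) / 0.135 = 30.84 days

30.84


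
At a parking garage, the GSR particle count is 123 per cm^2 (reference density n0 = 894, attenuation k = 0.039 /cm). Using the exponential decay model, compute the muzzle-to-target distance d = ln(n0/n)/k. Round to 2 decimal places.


GSR distance calculation:
n0/n = 894 / 123 = 7.268293
ln(n0/n) = 1.983521
d = 1.983521 / 0.039 = 50.86 cm

50.86


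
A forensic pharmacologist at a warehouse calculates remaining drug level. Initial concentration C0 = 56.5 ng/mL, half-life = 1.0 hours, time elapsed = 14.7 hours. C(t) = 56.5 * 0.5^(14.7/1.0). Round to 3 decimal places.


Drug concentration decay:
Number of half-lives = t / t_half = 14.7 / 1.0 = 14.7
Decay factor = 0.5^14.7 = 0.00003757
C(t) = 56.5 * 0.00003757 = 0.002 ng/mL

0.002


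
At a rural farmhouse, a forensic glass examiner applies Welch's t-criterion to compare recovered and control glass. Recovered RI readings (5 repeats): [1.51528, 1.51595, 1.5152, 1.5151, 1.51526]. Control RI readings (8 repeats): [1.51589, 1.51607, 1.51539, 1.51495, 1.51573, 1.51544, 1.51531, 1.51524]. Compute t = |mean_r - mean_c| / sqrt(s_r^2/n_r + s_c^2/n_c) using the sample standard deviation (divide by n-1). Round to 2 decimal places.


Welch's t-criterion for glass RI comparison:
Recovered mean = sum / n_r = 7.57679 / 5 = 1.515358
Control mean = sum / n_c = 12.12402 / 8 = 1.5155025
Recovered sample variance s_r^2 = 1.1442e-07
Control sample variance s_c^2 = 1.35964e-07
Welch SE (unpooled) = sqrt(s_r^2/n_r + s_c^2/n_c) = sqrt(2.2884e-08 + 1.69955e-08) = sqrt(3.98795e-08) = 0.000199699
|mean_r - mean_c| = 0.0001445
t = 0.0001445 / 0.000199699 = 0.72

0.72


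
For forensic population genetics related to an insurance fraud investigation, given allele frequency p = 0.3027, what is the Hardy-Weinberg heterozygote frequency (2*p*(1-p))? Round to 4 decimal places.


Hardy-Weinberg heterozygote frequency:
q = 1 - p = 1 - 0.3027 = 0.6973
2pq = 2 * 0.3027 * 0.6973 = 0.4221

0.4221


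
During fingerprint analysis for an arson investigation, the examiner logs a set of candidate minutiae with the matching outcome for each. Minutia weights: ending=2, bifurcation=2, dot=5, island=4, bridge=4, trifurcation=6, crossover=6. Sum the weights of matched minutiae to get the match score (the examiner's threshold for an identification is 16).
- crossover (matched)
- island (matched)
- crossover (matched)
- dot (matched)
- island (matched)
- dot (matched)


Weighted minutiae match score:
  crossover: matched, +6 (running total 6)
  island: matched, +4 (running total 10)
  crossover: matched, +6 (running total 16)
  dot: matched, +5 (running total 21)
  island: matched, +4 (running total 25)
  dot: matched, +5 (running total 30)
Total score = 30
Threshold = 16; verdict = identification

30


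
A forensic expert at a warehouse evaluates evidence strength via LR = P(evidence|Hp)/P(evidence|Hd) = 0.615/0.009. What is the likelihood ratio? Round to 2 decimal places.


Likelihood ratio calculation:
LR = P(E|Hp) / P(E|Hd)
LR = 0.615 / 0.009
LR = 68.33

68.33


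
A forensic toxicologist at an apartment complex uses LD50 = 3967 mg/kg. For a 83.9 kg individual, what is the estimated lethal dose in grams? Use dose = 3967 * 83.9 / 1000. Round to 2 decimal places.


Lethal dose calculation:
Lethal dose = LD50 * body_weight / 1000
= 3967 * 83.9 / 1000
= 332831.3 / 1000
= 332.83 g

332.83


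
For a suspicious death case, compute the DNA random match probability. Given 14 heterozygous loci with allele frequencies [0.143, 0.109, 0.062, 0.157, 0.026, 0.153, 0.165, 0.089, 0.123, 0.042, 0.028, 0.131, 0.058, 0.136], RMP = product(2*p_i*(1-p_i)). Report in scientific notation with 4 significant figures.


Computing RMP for 14 loci:
Locus 1: 2 * 0.143 * 0.857 = 0.245102
Locus 2: 2 * 0.109 * 0.891 = 0.194238
Locus 3: 2 * 0.062 * 0.938 = 0.116312
Locus 4: 2 * 0.157 * 0.843 = 0.264702
Locus 5: 2 * 0.026 * 0.974 = 0.050648
Locus 6: 2 * 0.153 * 0.847 = 0.259182
Locus 7: 2 * 0.165 * 0.835 = 0.27555
Locus 8: 2 * 0.089 * 0.911 = 0.162158
Locus 9: 2 * 0.123 * 0.877 = 0.215742
Locus 10: 2 * 0.042 * 0.958 = 0.080472
Locus 11: 2 * 0.028 * 0.972 = 0.054432
Locus 12: 2 * 0.131 * 0.869 = 0.227678
Locus 13: 2 * 0.058 * 0.942 = 0.109272
Locus 14: 2 * 0.136 * 0.864 = 0.235008
RMP = 4.750e-12

4.750e-12


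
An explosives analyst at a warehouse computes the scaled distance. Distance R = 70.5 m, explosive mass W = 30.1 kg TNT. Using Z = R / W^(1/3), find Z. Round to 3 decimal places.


Scaled distance calculation:
W^(1/3) = 30.1^(1/3) = 3.110681
Z = R / W^(1/3) = 70.5 / 3.110681
Z = 22.664 m/kg^(1/3)

22.664


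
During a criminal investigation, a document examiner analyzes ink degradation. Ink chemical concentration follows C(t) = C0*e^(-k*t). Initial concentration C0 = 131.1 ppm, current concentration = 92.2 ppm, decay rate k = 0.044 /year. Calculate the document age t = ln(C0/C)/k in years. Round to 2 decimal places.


Document age estimation:
C0/C = 131.1 / 92.2 = 1.421909
ln(C0/C) = 0.352
t = 0.352 / 0.044 = 8.00 years

8.00


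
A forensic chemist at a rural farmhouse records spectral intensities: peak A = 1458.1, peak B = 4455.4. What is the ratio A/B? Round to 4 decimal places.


Spectral peak ratio:
Peak A = 1458.1 counts
Peak B = 4455.4 counts
Ratio = 1458.1 / 4455.4 = 0.3273

0.3273


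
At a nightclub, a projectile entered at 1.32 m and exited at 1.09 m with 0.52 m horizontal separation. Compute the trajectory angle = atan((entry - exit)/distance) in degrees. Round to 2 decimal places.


Bullet trajectory angle:
Height difference = 1.32 - 1.09 = 0.23 m
angle = atan(0.23 / 0.52)
angle = atan(0.442308)
angle = 23.86 degrees

23.86


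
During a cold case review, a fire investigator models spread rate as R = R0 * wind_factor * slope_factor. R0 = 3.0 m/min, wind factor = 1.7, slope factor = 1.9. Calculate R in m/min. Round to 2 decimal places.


Fire spread rate calculation:
R = R0 * wind_factor * slope_factor
= 3.0 * 1.7 * 1.9
= 5.1 * 1.9
= 9.69 m/min

9.69


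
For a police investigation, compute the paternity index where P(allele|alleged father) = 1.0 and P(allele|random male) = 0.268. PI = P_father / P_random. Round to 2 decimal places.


Paternity Index calculation:
PI = P(allele|father) / P(allele|random)
PI = 1.0 / 0.268
PI = 3.73

3.73


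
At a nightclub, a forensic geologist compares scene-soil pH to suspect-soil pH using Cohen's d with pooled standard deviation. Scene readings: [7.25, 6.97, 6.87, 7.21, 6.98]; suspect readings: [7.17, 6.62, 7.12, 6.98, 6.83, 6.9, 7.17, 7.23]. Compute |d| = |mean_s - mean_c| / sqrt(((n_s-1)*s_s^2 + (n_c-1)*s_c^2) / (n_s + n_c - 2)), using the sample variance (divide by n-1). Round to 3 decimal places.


Pooled-variance Cohen's d for soil pH comparison:
Scene mean = 35.28 / 5 = 7.056
Suspect mean = 56.02 / 8 = 7.0025
Scene sample variance s_s^2 = 0.02728
Suspect sample variance s_c^2 = 0.044107
Pooled variance = ((n_s-1)*s_s^2 + (n_c-1)*s_c^2) / (n_s + n_c - 2) = 0.037988
Pooled SD = sqrt(0.037988) = 0.194905
Mean difference = 0.0535
|d| = |0.0535| / 0.194905 = 0.274

0.274


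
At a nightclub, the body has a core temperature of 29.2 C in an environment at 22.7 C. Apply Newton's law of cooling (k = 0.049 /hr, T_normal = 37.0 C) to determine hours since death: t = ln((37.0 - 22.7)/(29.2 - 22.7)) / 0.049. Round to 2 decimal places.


Using Newton's law of cooling:
t = ln((T_normal - T_ambient) / (T_body - T_ambient)) / k
T_normal - T_ambient = 14.3
T_body - T_ambient = 6.5
Ratio = 2.2
ln(ratio) = 0.788457
t = 0.788457 / 0.049 = 16.09 hours

16.09


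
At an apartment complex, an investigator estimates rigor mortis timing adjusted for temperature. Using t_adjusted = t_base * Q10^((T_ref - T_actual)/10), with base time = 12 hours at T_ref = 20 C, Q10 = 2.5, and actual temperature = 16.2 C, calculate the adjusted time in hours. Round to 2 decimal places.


Rigor mortis time adjustment:
Exponent = (T_ref - T_actual) / 10 = (20 - 16.2) / 10 = 0.38
Q10 factor = 2.5^0.38 = 1.4165
t_adjusted = 12 * 1.4165 = 17.00 hours

17.00


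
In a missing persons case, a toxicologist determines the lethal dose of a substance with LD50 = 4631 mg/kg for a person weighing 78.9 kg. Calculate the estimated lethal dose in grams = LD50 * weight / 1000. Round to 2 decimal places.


Lethal dose calculation:
Lethal dose = LD50 * body_weight / 1000
= 4631 * 78.9 / 1000
= 365385.9 / 1000
= 365.39 g

365.39


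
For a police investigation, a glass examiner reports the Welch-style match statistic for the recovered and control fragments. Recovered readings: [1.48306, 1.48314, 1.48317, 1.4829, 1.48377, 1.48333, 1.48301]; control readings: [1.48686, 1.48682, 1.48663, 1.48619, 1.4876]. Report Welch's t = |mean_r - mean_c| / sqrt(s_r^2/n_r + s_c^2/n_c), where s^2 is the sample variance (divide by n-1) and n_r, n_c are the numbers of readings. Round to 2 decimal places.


Welch's t-criterion for glass RI comparison:
Recovered mean = sum / n_r = 10.38238 / 7 = 1.4831971
Control mean = sum / n_c = 7.4341 / 5 = 1.48682
Recovered sample variance s_r^2 = 8.19905e-08
Control sample variance s_c^2 = 2.6075e-07
Welch SE (unpooled) = sqrt(s_r^2/n_r + s_c^2/n_c) = sqrt(1.17129e-08 + 5.215e-08) = sqrt(6.38629e-08) = 0.000252711
|mean_r - mean_c| = 0.00362286
t = 0.00362286 / 0.000252711 = 14.34

14.34


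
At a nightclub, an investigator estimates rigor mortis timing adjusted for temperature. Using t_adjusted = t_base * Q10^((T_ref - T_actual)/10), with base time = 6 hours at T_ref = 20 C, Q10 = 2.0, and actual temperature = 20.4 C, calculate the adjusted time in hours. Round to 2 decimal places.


Rigor mortis time adjustment:
Exponent = (T_ref - T_actual) / 10 = (20 - 20.4) / 10 = -0.04
Q10 factor = 2.0^-0.04 = 0.97265
t_adjusted = 6 * 0.97265 = 5.84 hours

5.84


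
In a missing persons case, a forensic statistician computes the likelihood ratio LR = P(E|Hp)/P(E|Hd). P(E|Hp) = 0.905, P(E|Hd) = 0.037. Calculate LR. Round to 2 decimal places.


Likelihood ratio calculation:
LR = P(E|Hp) / P(E|Hd)
LR = 0.905 / 0.037
LR = 24.46

24.46


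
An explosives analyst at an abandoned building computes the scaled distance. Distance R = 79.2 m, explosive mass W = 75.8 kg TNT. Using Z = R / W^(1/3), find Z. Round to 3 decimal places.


Scaled distance calculation:
W^(1/3) = 75.8^(1/3) = 4.232105
Z = R / W^(1/3) = 79.2 / 4.232105
Z = 18.714 m/kg^(1/3)

18.714


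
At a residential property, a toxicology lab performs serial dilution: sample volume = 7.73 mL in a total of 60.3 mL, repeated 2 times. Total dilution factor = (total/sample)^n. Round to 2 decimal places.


Dilution factor calculation:
Single dilution = V_total / V_sample = 60.3 / 7.73 ≈ 7.800776
Number of dilutions = 2
Total DF = (60.3 / 7.73)^2 (full precision, rounded at the end) = 60.85

60.85


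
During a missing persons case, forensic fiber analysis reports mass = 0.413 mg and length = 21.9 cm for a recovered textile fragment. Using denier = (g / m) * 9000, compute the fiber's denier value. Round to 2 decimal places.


Denier calculation:
Mass in grams = 0.413 mg / 1000 = 0.000413 g
Length in meters = 21.9 cm / 100 = 0.219 m
Linear density = mass / length = 0.000413 / 0.219 = 0.00188584 g/m
Denier = (g/m) * 9000 = 0.00188584 * 9000 = 16.97

16.97


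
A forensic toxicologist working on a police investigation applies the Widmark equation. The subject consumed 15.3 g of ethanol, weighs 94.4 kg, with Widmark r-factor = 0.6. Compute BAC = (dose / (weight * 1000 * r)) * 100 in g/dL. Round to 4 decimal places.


Applying the Widmark formula:
BAC = (dose_g / (body_wt * 1000 * r)) * 100
Denominator = 94.4 * 1000 * 0.6 = 56640
BAC = (15.3 / 56640) * 100
BAC = 0.0270 g/dL

0.0270


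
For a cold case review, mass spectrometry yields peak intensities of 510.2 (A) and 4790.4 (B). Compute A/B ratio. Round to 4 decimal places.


Spectral peak ratio:
Peak A = 510.2 counts
Peak B = 4790.4 counts
Ratio = 510.2 / 4790.4 = 0.1065

0.1065


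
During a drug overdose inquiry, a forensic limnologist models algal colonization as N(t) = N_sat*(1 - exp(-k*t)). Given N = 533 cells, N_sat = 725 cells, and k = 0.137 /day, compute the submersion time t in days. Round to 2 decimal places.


PMSI from diatom colonization curve:
N / N_sat = 533 / 725 = 0.735172
1 - N/N_sat = 0.264828
ln(1 - N/N_sat) = -1.328675
t = -ln(1 - N/N_sat) / k = -(-1.328675) / 0.137 = 9.70 days

9.70


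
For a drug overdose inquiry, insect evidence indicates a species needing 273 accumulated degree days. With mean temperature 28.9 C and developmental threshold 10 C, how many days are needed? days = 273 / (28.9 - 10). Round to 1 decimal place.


Insect development time:
Effective temperature = avg_temp - T_base = 28.9 - 10 = 18.9 C
Days = ADD / effective_temp = 273 / 18.9 = 14.4 days

14.4


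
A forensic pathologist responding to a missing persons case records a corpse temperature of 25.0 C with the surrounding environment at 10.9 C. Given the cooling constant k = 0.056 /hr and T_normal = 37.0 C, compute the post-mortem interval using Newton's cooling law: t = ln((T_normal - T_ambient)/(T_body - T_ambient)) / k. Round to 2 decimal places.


Using Newton's law of cooling:
t = ln((T_normal - T_ambient) / (T_body - T_ambient)) / k
T_normal - T_ambient = 26.1
T_body - T_ambient = 14.1
Ratio = 1.851064
ln(ratio) = 0.615761
t = 0.615761 / 0.056 = 11.00 hours

11.00


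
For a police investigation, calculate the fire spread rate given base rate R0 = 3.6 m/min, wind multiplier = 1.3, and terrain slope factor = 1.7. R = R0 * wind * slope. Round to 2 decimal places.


Fire spread rate calculation:
R = R0 * wind_factor * slope_factor
= 3.6 * 1.3 * 1.7
= 4.68 * 1.7
= 7.96 m/min

7.96


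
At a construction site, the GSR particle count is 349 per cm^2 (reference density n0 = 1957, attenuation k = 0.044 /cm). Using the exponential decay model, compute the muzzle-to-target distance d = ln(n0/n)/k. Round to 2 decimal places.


GSR distance calculation:
n0/n = 1957 / 349 = 5.60745
ln(n0/n) = 1.724096
d = 1.724096 / 0.044 = 39.18 cm

39.18


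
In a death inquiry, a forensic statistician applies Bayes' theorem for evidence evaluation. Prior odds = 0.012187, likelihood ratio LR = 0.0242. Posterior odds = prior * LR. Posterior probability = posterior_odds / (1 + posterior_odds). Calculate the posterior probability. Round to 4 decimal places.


Bayesian evidence evaluation:
Posterior odds = prior_odds * LR = 0.012187 * 0.0242 = 0.0002949254
Posterior probability = posterior_odds / (1 + posterior_odds)
= 0.0002949254 / (1 + 0.0002949254)
= 0.0002949254 / 1.0002949254
= 0.0003

0.0003


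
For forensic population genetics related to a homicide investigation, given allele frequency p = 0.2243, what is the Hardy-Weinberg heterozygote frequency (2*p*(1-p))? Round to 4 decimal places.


Hardy-Weinberg heterozygote frequency:
q = 1 - p = 1 - 0.2243 = 0.7757
2pq = 2 * 0.2243 * 0.7757 = 0.3480

0.3480


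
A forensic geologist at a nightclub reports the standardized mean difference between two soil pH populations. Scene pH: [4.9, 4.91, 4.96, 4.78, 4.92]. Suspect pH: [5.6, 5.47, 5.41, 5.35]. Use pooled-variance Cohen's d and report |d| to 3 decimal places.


Pooled-variance Cohen's d for soil pH comparison:
Scene mean = 24.47 / 5 = 4.894
Suspect mean = 21.83 / 4 = 5.4575
Scene sample variance s_s^2 = 0.00458
Suspect sample variance s_c^2 = 0.011425
Pooled variance = ((n_s-1)*s_s^2 + (n_c-1)*s_c^2) / (n_s + n_c - 2) = 0.007514
Pooled SD = sqrt(0.007514) = 0.086683
Mean difference = -0.5635
|d| = |-0.5635| / 0.086683 = 6.501

6.501


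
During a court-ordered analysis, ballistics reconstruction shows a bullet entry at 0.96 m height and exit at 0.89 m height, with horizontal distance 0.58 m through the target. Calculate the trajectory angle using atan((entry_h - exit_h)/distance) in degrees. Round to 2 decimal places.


Bullet trajectory angle:
Height difference = 0.96 - 0.89 = 0.07 m
angle = atan(0.07 / 0.58)
angle = atan(0.12069)
angle = 6.88 degrees

6.88


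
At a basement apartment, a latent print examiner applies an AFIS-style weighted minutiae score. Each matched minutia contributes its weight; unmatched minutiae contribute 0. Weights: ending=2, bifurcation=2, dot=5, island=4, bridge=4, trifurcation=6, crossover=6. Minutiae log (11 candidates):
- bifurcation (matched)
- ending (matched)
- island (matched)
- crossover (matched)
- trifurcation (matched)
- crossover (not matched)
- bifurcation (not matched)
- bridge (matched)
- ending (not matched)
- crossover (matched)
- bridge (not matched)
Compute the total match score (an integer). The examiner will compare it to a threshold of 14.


Weighted minutiae match score:
  bifurcation: matched, +2 (running total 2)
  ending: matched, +2 (running total 4)
  island: matched, +4 (running total 8)
  crossover: matched, +6 (running total 14)
  trifurcation: matched, +6 (running total 20)
  crossover: not matched, +0
  bifurcation: not matched, +0
  bridge: matched, +4 (running total 24)
  ending: not matched, +0
  crossover: matched, +6 (running total 30)
  bridge: not matched, +0
Total score = 30
Threshold = 14; verdict = identification

30


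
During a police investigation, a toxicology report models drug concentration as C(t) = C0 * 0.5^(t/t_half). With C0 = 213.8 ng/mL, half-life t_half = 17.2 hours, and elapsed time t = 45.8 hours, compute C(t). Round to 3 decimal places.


Drug concentration decay:
Number of half-lives = t / t_half = 45.8 / 17.2 = 2.662791
Decay factor = 0.5^2.662791 = 0.15791378
C(t) = 213.8 * 0.15791378 = 33.762 ng/mL

33.762


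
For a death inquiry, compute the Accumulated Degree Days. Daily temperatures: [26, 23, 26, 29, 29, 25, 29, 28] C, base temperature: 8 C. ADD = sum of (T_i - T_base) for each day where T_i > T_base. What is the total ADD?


Computing ADD day by day:
Day 1: max(0, 26 - 8) = 18
Day 2: max(0, 23 - 8) = 15
Day 3: max(0, 26 - 8) = 18
Day 4: max(0, 29 - 8) = 21
Day 5: max(0, 29 - 8) = 21
Day 6: max(0, 25 - 8) = 17
Day 7: max(0, 29 - 8) = 21
Day 8: max(0, 28 - 8) = 20
Total ADD = 151

151


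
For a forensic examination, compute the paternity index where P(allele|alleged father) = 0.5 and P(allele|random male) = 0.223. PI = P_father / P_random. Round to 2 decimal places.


Paternity Index calculation:
PI = P(allele|father) / P(allele|random)
PI = 0.5 / 0.223
PI = 2.24

2.24


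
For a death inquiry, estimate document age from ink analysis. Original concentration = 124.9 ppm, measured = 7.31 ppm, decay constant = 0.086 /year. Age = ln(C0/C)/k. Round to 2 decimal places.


Document age estimation:
C0/C = 124.9 / 7.31 = 17.086183
ln(C0/C) = 2.83827
t = 2.83827 / 0.086 = 33.00 years

33.00


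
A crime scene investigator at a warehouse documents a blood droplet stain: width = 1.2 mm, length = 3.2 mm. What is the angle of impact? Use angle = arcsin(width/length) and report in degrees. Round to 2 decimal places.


Blood spatter impact angle calculation:
width / length = 1.2 / 3.2 = 0.375
angle = arcsin(0.375)
angle = 22.02 degrees

22.02


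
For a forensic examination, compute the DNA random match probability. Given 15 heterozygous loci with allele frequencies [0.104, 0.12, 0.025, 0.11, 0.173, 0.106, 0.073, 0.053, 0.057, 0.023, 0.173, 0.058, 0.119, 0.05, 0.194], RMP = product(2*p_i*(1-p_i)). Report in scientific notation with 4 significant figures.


Computing RMP for 15 loci:
Locus 1: 2 * 0.104 * 0.896 = 0.186368
Locus 2: 2 * 0.12 * 0.88 = 0.2112
Locus 3: 2 * 0.025 * 0.975 = 0.04875
Locus 4: 2 * 0.11 * 0.89 = 0.1958
Locus 5: 2 * 0.173 * 0.827 = 0.286142
Locus 6: 2 * 0.106 * 0.894 = 0.189528
Locus 7: 2 * 0.073 * 0.927 = 0.135342
Locus 8: 2 * 0.053 * 0.947 = 0.100382
Locus 9: 2 * 0.057 * 0.943 = 0.107502
Locus 10: 2 * 0.023 * 0.977 = 0.044942
Locus 11: 2 * 0.173 * 0.827 = 0.286142
Locus 12: 2 * 0.058 * 0.942 = 0.109272
Locus 13: 2 * 0.119 * 0.881 = 0.209678
Locus 14: 2 * 0.05 * 0.95 = 0.095
Locus 15: 2 * 0.194 * 0.806 = 0.312728
RMP = 2.605e-13

2.605e-13


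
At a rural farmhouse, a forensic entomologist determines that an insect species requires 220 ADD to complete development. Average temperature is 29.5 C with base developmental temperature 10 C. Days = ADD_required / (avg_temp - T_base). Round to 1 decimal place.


Insect development time:
Effective temperature = avg_temp - T_base = 29.5 - 10 = 19.5 C
Days = ADD / effective_temp = 220 / 19.5 = 11.3 days

11.3


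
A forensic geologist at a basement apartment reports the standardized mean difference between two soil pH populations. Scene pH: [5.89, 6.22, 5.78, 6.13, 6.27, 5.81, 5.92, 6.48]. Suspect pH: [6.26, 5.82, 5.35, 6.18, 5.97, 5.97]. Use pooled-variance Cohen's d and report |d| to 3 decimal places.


Pooled-variance Cohen's d for soil pH comparison:
Scene mean = 48.5 / 8 = 6.0625
Suspect mean = 35.55 / 6 = 5.925
Scene sample variance s_s^2 = 0.062907
Suspect sample variance s_c^2 = 0.10459
Pooled variance = ((n_s-1)*s_s^2 + (n_c-1)*s_c^2) / (n_s + n_c - 2) = 0.080275
Pooled SD = sqrt(0.080275) = 0.283328
Mean difference = 0.1375
|d| = |0.1375| / 0.283328 = 0.485

0.485


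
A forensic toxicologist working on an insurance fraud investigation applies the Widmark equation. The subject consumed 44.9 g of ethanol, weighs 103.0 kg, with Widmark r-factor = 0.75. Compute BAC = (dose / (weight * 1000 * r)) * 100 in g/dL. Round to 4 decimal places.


Applying the Widmark formula:
BAC = (dose_g / (body_wt * 1000 * r)) * 100
Denominator = 103.0 * 1000 * 0.75 = 77250
BAC = (44.9 / 77250) * 100
BAC = 0.0581 g/dL

0.0581


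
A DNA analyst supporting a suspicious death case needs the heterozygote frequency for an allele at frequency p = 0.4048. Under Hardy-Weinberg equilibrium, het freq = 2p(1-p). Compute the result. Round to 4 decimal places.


Hardy-Weinberg heterozygote frequency:
q = 1 - p = 1 - 0.4048 = 0.5952
2pq = 2 * 0.4048 * 0.5952 = 0.4819

0.4819


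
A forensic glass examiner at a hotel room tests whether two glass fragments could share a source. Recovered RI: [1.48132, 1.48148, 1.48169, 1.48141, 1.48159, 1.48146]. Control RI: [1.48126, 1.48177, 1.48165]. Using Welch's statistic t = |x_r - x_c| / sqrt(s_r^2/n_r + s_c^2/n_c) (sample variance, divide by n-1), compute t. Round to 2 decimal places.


Welch's t-criterion for glass RI comparison:
Recovered mean = sum / n_r = 8.88895 / 6 = 1.4814917
Control mean = sum / n_c = 4.44468 / 3 = 1.48156
Recovered sample variance s_r^2 = 1.72567e-08
Control sample variance s_c^2 = 7.11e-08
Welch SE (unpooled) = sqrt(s_r^2/n_r + s_c^2/n_c) = sqrt(2.87611e-09 + 2.37e-08) = sqrt(2.65761e-08) = 0.000163022
|mean_r - mean_c| = 6.83333e-05
t = 6.83333e-05 / 0.000163022 = 0.42

0.42


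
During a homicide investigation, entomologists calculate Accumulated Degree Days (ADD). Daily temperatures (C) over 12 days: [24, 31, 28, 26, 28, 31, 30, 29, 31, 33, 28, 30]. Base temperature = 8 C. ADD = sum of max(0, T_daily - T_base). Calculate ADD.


Computing ADD day by day:
Day 1: max(0, 24 - 8) = 16
Day 2: max(0, 31 - 8) = 23
Day 3: max(0, 28 - 8) = 20
Day 4: max(0, 26 - 8) = 18
Day 5: max(0, 28 - 8) = 20
Day 6: max(0, 31 - 8) = 23
Day 7: max(0, 30 - 8) = 22
Day 8: max(0, 29 - 8) = 21
Day 9: max(0, 31 - 8) = 23
Day 10: max(0, 33 - 8) = 25
Day 11: max(0, 28 - 8) = 20
Day 12: max(0, 30 - 8) = 22
Total ADD = 253

253


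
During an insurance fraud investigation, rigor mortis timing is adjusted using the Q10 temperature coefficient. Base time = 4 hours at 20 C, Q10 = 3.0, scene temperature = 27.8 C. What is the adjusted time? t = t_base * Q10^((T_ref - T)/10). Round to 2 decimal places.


Rigor mortis time adjustment:
Exponent = (T_ref - T_actual) / 10 = (20 - 27.8) / 10 = -0.78
Q10 factor = 3.0^-0.78 = 0.42447
t_adjusted = 4 * 0.42447 = 1.70 hours

1.70


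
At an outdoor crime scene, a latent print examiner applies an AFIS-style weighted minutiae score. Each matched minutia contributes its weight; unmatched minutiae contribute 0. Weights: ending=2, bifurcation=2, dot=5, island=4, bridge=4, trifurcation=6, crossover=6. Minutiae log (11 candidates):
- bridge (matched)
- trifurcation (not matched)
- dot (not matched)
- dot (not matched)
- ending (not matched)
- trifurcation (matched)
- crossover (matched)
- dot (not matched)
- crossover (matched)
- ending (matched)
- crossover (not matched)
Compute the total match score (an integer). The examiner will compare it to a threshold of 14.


Weighted minutiae match score:
  bridge: matched, +4 (running total 4)
  trifurcation: not matched, +0
  dot: not matched, +0
  dot: not matched, +0
  ending: not matched, +0
  trifurcation: matched, +6 (running total 10)
  crossover: matched, +6 (running total 16)
  dot: not matched, +0
  crossover: matched, +6 (running total 22)
  ending: matched, +2 (running total 24)
  crossover: not matched, +0
Total score = 24
Threshold = 14; verdict = identification

24


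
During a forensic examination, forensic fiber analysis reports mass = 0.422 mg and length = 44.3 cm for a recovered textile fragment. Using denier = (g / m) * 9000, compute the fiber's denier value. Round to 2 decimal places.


Denier calculation:
Mass in grams = 0.422 mg / 1000 = 0.000422 g
Length in meters = 44.3 cm / 100 = 0.443 m
Linear density = mass / length = 0.000422 / 0.443 = 0.0009526 g/m
Denier = (g/m) * 9000 = 0.0009526 * 9000 = 8.57

8.57


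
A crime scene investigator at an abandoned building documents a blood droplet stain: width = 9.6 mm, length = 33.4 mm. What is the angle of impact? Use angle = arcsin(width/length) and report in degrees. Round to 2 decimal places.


Blood spatter impact angle calculation:
width / length = 9.6 / 33.4 = 0.287425
angle = arcsin(0.287425)
angle = 16.70 degrees

16.70


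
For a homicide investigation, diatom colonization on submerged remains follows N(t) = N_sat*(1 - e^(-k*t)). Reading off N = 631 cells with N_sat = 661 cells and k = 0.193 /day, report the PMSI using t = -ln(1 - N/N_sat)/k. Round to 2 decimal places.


PMSI from diatom colonization curve:
N / N_sat = 631 / 661 = 0.954614
1 - N/N_sat = 0.045386
ln(1 - N/N_sat) = -3.092552
t = -ln(1 - N/N_sat) / k = -(-3.092552) / 0.193 = 16.02 days

16.02
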